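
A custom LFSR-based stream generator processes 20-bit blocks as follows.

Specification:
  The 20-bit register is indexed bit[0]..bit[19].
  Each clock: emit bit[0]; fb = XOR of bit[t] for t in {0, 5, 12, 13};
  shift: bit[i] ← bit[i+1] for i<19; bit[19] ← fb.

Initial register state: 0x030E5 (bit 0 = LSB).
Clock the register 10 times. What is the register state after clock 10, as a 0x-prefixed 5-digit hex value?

0x5800C

reg_0 = 0x030E5
clock 1: out=1, reg = 0x01872
clock 2: out=0, reg = 0x00C39
clock 3: out=1, reg = 0x0061C
clock 4: out=0, reg = 0x0030E
clock 5: out=0, reg = 0x00187
clock 6: out=1, reg = 0x800C3
clock 7: out=1, reg = 0xC0061
clock 8: out=1, reg = 0x60030
clock 9: out=0, reg = 0xB0018
clock 10: out=0, reg = 0x5800C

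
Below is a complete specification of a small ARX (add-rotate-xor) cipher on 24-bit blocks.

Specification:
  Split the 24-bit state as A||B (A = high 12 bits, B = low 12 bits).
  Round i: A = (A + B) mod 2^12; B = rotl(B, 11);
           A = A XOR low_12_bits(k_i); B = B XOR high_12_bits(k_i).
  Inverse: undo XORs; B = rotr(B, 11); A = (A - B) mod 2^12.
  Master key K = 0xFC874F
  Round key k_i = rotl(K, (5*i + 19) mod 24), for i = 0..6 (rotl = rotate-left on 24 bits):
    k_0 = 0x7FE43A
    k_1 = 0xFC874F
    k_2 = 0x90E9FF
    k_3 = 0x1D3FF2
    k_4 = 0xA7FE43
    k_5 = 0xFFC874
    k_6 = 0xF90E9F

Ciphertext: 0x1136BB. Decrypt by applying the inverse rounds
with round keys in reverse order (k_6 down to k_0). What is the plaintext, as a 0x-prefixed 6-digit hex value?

0x4D6098

s_0 = ciphertext = 0x1136BB
s_1 = InvRound(s_0, k_6) = 0xD35257
s_2 = InvRound(s_1, k_5) = 0x9EAB57
s_3 = InvRound(s_2, k_4) = 0x559250
s_4 = InvRound(s_3, k_3) = 0x3A5706
s_5 = InvRound(s_4, k_2) = 0xE49C11
s_6 = InvRound(s_5, k_1) = 0x1547B2
s_7 = InvRound(s_6, k_0) = 0x4D6098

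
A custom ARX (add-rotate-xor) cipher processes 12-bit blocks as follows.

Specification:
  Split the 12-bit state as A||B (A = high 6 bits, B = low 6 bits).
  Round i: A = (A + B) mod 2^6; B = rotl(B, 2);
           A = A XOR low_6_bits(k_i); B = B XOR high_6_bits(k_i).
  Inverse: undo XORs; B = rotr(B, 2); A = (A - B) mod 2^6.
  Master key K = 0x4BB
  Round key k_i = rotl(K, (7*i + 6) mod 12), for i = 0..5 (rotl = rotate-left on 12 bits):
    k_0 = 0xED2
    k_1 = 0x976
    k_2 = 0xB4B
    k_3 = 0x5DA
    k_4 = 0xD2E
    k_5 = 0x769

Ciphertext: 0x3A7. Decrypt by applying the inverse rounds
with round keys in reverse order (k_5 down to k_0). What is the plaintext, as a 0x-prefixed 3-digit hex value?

0xE59

s_0 = ciphertext = 0x3A7
s_1 = InvRound(s_0, k_5) = 0xE6E
s_2 = InvRound(s_1, k_4) = 0xC66
s_3 = InvRound(s_2, k_3) = 0x3DC
s_4 = InvRound(s_3, k_2) = 0xA1C
s_5 = InvRound(s_4, k_1) = 0x01E
s_6 = InvRound(s_5, k_0) = 0xE59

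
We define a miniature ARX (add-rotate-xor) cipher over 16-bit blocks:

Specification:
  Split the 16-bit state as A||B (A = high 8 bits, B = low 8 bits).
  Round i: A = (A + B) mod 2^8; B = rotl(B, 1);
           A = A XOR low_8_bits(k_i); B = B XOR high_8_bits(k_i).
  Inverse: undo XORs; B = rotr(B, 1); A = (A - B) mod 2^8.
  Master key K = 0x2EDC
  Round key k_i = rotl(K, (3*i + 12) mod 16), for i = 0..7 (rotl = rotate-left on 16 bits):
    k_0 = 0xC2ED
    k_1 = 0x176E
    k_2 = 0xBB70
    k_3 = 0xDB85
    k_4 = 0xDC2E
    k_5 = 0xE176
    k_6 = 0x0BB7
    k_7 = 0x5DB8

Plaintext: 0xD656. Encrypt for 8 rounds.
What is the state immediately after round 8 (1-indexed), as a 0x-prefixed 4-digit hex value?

s_0 = plaintext = 0xD656
s_1 = Round(s_0, k_0) = 0xC16E
s_2 = Round(s_1, k_1) = 0x41CB
s_3 = Round(s_2, k_2) = 0x7C2C
s_4 = Round(s_3, k_3) = 0x2D83
s_5 = Round(s_4, k_4) = 0x9EDB
s_6 = Round(s_5, k_5) = 0x0F56
s_7 = Round(s_6, k_6) = 0xD2A7
s_8 = Round(s_7, k_7) = 0xC112

0xC112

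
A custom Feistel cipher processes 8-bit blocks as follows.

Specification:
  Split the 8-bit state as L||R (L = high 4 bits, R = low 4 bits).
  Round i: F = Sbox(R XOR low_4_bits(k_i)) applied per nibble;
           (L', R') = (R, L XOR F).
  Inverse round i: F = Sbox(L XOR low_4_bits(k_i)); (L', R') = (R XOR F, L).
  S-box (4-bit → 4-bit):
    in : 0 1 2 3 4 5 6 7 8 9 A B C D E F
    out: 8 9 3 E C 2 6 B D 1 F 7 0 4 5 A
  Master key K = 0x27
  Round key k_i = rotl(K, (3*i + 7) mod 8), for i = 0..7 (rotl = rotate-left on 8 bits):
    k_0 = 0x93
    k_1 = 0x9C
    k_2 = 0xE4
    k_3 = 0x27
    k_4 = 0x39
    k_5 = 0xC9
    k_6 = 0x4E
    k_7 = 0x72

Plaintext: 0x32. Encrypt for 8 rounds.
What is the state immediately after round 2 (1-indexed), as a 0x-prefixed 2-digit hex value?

0xA4

s_0 = plaintext = 0x32
s_1 = Round(s_0, k_0) = 0x2A
s_2 = Round(s_1, k_1) = 0xA4
s_3 = Round(s_2, k_2) = 0x42
s_4 = Round(s_3, k_3) = 0x26
s_5 = Round(s_4, k_4) = 0x68
s_6 = Round(s_5, k_5) = 0x8F
s_7 = Round(s_6, k_6) = 0xF1
s_8 = Round(s_7, k_7) = 0x11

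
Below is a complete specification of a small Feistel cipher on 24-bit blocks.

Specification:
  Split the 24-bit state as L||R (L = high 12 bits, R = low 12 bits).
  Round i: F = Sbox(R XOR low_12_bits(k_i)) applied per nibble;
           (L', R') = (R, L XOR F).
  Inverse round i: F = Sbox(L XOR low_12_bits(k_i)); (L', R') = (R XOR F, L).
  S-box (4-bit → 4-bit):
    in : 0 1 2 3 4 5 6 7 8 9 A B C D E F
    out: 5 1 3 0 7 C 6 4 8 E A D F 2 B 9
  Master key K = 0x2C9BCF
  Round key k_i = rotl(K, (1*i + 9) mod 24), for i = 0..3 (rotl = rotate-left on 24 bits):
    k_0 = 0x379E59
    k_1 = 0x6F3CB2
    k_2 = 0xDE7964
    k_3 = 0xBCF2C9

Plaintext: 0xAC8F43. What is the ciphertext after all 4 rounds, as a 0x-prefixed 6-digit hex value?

s_0 = plaintext = 0xAC8F43
s_1 = Round(s_0, k_0) = 0xF43BD2
s_2 = Round(s_1, k_1) = 0xBD2B26
s_3 = Round(s_2, k_2) = 0xB268A1
s_4 = Round(s_3, k_3) = 0x8A114E

0x8A114E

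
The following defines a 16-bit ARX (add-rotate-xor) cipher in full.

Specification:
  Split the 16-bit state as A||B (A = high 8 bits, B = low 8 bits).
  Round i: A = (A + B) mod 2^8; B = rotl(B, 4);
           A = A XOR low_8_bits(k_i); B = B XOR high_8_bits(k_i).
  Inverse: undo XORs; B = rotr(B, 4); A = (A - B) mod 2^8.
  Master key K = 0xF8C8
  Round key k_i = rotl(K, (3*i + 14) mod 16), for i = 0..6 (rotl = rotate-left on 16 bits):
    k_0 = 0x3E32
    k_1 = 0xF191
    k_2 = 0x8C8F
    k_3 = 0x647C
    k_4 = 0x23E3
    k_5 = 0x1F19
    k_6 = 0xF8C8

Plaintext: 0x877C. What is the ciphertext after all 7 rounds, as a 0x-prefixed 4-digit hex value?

0x7C06

s_0 = plaintext = 0x877C
s_1 = Round(s_0, k_0) = 0x31F9
s_2 = Round(s_1, k_1) = 0xBB6E
s_3 = Round(s_2, k_2) = 0xA66A
s_4 = Round(s_3, k_3) = 0x6CC2
s_5 = Round(s_4, k_4) = 0xCD0F
s_6 = Round(s_5, k_5) = 0xC5EF
s_7 = Round(s_6, k_6) = 0x7C06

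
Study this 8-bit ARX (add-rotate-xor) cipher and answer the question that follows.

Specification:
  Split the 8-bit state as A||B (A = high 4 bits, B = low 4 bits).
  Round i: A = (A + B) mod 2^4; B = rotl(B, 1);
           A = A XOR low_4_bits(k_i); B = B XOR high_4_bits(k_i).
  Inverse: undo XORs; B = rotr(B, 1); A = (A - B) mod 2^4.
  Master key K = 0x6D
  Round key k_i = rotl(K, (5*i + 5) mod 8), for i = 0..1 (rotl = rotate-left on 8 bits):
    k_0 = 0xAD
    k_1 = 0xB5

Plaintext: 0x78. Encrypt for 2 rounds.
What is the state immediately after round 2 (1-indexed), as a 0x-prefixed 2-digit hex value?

0x8C

s_0 = plaintext = 0x78
s_1 = Round(s_0, k_0) = 0x2B
s_2 = Round(s_1, k_1) = 0x8C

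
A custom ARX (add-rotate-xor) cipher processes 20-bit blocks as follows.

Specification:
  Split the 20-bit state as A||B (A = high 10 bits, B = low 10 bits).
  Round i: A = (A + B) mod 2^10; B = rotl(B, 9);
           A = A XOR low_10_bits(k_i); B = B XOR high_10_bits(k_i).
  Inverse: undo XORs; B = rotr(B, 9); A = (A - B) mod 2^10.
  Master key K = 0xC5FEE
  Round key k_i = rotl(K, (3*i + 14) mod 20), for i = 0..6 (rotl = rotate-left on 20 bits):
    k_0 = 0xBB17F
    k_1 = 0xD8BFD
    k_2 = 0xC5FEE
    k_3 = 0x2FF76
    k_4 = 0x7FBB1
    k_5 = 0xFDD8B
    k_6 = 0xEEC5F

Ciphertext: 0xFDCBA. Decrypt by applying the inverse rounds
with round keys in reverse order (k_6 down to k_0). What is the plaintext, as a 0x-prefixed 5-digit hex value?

0xB29CE

s_0 = ciphertext = 0xFDCBA
s_1 = InvRound(s_0, k_6) = 0x69603
s_2 = InvRound(s_1, k_5) = 0x11BE8
s_3 = InvRound(s_2, k_4) = 0xF282D
s_4 = InvRound(s_3, k_3) = 0xE6124
s_5 = InvRound(s_4, k_2) = 0x03C67
s_6 = InvRound(s_5, k_1) = 0x79E0B
s_7 = InvRound(s_6, k_0) = 0xB29CE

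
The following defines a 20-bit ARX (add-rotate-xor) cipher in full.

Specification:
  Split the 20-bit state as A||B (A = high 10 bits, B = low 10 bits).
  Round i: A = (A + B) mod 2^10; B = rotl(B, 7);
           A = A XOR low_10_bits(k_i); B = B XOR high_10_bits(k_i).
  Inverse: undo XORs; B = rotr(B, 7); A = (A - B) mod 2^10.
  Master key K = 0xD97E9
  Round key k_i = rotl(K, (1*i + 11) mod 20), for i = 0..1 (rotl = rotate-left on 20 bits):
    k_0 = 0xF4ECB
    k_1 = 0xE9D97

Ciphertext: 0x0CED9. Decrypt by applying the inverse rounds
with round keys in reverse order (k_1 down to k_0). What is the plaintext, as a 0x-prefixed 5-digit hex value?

s_0 = ciphertext = 0x0CED9
s_1 = InvRound(s_0, k_1) = 0x6CBF2
s_2 = InvRound(s_1, k_0) = 0x9C508

0x9C508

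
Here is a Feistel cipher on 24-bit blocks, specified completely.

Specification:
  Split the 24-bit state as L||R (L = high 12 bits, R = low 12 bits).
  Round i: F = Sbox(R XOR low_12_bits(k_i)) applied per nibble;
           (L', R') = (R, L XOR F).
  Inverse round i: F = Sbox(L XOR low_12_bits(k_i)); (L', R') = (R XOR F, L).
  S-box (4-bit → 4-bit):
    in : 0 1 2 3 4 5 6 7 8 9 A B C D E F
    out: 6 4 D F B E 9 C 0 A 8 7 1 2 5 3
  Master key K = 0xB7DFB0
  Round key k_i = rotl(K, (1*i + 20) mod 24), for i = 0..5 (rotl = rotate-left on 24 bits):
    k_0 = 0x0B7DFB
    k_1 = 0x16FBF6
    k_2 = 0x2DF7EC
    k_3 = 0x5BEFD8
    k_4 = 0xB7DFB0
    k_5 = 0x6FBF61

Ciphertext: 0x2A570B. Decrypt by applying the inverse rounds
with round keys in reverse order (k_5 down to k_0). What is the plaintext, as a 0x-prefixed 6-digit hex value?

s_0 = ciphertext = 0x2A570B
s_1 = InvRound(s_0, k_5) = 0x5102A5
s_2 = InvRound(s_1, k_4) = 0xA23510
s_3 = InvRound(s_2, k_3) = 0xB27A23
s_4 = InvRound(s_3, k_2) = 0xB34B27
s_5 = InvRound(s_4, k_1) = 0xD3AB34
s_6 = InvRound(s_5, k_0) = 0xD20D3A

0xD20D3A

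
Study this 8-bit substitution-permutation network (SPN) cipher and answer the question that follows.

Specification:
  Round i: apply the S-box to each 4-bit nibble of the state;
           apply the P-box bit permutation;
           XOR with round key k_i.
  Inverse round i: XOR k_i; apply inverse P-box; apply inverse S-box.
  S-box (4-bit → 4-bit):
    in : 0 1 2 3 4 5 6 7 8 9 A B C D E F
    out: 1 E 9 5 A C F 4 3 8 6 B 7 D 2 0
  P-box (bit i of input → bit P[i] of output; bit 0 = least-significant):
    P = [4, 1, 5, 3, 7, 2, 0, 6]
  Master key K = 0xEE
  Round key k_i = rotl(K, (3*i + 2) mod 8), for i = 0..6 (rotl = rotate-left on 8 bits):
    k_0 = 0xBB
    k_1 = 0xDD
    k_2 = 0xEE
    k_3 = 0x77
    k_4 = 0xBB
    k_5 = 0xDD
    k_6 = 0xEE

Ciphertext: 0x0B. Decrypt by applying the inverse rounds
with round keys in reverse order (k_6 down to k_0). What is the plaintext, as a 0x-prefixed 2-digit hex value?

0x88

s_0 = ciphertext = 0x0B
s_1 = InvRound(s_0, k_6) = 0x67
s_2 = InvRound(s_1, k_5) = 0x06
s_3 = InvRound(s_2, k_4) = 0xCD
s_4 = InvRound(s_3, k_3) = 0x06
s_5 = InvRound(s_4, k_2) = 0x25
s_6 = InvRound(s_5, k_1) = 0x2D
s_7 = InvRound(s_6, k_0) = 0x88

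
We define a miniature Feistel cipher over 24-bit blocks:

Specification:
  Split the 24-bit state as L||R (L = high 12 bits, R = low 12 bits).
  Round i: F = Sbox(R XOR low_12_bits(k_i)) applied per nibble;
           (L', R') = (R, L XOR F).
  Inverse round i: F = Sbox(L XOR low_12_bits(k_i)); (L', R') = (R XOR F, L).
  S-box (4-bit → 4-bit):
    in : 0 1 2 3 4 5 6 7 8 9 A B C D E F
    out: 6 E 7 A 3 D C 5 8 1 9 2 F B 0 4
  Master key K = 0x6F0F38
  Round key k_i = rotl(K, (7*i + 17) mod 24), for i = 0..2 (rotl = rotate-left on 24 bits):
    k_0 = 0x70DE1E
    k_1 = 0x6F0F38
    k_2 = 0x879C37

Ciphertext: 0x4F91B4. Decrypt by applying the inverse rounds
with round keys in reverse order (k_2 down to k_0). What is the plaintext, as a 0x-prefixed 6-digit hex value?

0x56C8A6

s_0 = ciphertext = 0x4F91B4
s_1 = InvRound(s_0, k_2) = 0x9444F9
s_2 = InvRound(s_1, k_1) = 0x8A6944
s_3 = InvRound(s_2, k_0) = 0x56C8A6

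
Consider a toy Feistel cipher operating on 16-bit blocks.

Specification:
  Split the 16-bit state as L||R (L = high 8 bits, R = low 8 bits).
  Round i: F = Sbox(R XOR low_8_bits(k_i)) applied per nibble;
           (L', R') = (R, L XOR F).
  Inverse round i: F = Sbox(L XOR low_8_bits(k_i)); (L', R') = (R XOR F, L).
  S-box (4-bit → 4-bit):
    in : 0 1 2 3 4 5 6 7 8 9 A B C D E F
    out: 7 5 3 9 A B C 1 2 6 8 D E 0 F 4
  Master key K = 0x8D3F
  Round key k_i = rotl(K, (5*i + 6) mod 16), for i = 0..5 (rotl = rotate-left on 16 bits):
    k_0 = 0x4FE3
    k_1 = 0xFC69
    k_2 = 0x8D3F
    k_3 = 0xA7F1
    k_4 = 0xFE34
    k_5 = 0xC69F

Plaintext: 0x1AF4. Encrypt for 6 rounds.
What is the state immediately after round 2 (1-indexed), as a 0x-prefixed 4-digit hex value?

s_0 = plaintext = 0x1AF4
s_1 = Round(s_0, k_0) = 0xF44B
s_2 = Round(s_1, k_1) = 0x4BC7
s_3 = Round(s_2, k_2) = 0xC709
s_4 = Round(s_3, k_3) = 0x0985
s_5 = Round(s_4, k_4) = 0x85DC
s_6 = Round(s_5, k_5) = 0xDC2C

0x4BC7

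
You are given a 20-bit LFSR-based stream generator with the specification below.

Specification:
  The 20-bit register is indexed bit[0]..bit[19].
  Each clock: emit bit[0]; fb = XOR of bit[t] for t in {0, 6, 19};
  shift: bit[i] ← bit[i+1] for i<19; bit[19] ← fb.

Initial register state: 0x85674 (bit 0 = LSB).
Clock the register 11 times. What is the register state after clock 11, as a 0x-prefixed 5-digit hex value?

0x5C90A

reg_0 = 0x85674
clock 1: out=0, reg = 0x42B3A
clock 2: out=0, reg = 0x2159D
clock 3: out=1, reg = 0x90ACE
clock 4: out=0, reg = 0x48567
clock 5: out=1, reg = 0x242B3
clock 6: out=1, reg = 0x92159
clock 7: out=1, reg = 0xC90AC
clock 8: out=0, reg = 0xE4856
clock 9: out=0, reg = 0x7242B
clock 10: out=1, reg = 0xB9215
clock 11: out=1, reg = 0x5C90A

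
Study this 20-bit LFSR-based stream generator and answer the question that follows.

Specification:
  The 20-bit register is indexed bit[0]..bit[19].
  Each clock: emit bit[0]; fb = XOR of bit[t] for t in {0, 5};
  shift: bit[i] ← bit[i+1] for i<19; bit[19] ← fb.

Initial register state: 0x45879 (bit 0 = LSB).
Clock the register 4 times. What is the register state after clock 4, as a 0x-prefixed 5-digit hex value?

reg_0 = 0x45879
clock 1: out=1, reg = 0x22C3C
clock 2: out=0, reg = 0x9161E
clock 3: out=0, reg = 0x48B0F
clock 4: out=1, reg = 0xA4587

0xA4587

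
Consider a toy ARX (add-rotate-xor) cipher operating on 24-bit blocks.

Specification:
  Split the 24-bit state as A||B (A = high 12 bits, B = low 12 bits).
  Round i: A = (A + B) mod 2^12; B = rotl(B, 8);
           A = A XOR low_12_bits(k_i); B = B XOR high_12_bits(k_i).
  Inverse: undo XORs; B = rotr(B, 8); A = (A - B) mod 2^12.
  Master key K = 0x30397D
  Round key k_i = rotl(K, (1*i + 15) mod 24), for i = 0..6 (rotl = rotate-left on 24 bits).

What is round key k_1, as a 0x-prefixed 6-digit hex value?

K = 0x30397D
k_0 = rotl(K, (1*0+15) mod 24) = rotl(K, 15) = 0xBE981C
k_1 = rotl(K, (1*1+15) mod 24) = rotl(K, 16) = 0x7D3039

0x7D3039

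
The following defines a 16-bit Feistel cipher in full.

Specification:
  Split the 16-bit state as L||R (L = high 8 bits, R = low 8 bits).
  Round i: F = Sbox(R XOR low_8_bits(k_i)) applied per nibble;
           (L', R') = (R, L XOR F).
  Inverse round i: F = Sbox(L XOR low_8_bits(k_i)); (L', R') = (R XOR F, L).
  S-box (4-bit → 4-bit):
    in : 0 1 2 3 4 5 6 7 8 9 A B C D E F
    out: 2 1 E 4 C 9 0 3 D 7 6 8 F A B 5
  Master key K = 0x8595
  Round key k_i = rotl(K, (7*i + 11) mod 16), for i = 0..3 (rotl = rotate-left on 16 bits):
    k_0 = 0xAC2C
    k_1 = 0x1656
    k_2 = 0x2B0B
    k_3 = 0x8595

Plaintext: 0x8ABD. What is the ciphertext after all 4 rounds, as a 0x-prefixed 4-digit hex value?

s_0 = plaintext = 0x8ABD
s_1 = Round(s_0, k_0) = 0xBDFB
s_2 = Round(s_1, k_1) = 0xFBD7
s_3 = Round(s_2, k_2) = 0xD754
s_4 = Round(s_3, k_3) = 0x5426

0x5426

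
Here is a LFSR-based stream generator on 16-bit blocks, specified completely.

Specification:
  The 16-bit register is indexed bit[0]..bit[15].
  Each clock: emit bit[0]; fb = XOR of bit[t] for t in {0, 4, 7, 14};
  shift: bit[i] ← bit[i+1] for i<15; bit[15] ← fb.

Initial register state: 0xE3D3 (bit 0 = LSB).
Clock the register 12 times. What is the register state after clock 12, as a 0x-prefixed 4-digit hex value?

reg_0 = 0xE3D3
clock 1: out=1, reg = 0x71E9
clock 2: out=1, reg = 0xB8F4
clock 3: out=0, reg = 0x5C7A
clock 4: out=0, reg = 0x2E3D
clock 5: out=1, reg = 0x171E
clock 6: out=0, reg = 0x8B8F
clock 7: out=1, reg = 0x45C7
clock 8: out=1, reg = 0xA2E3
clock 9: out=1, reg = 0x5171
clock 10: out=1, reg = 0xA8B8
clock 11: out=0, reg = 0x545C
clock 12: out=0, reg = 0x2A2E

0x2A2E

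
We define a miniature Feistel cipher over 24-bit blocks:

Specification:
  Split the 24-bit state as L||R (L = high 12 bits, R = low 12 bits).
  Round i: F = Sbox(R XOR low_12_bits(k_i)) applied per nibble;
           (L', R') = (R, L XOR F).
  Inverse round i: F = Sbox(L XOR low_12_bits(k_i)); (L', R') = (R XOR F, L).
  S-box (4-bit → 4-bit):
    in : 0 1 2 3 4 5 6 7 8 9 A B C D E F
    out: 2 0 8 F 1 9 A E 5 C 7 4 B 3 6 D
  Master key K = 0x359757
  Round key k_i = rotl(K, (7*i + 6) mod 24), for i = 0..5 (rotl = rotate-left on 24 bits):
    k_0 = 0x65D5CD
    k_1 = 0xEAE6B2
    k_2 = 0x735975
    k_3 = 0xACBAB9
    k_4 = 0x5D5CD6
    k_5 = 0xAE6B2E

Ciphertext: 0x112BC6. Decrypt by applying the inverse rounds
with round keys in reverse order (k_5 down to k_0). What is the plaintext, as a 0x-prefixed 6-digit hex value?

0x3B9C83

s_0 = ciphertext = 0x112BC6
s_1 = InvRound(s_0, k_5) = 0xC3D112
s_2 = InvRound(s_1, k_4) = 0x376C3D
s_3 = InvRound(s_2, k_3) = 0x080376
s_4 = InvRound(s_3, k_2) = 0xFAF080
s_5 = InvRound(s_4, k_1) = 0xC83FAF
s_6 = InvRound(s_5, k_0) = 0x3B9C83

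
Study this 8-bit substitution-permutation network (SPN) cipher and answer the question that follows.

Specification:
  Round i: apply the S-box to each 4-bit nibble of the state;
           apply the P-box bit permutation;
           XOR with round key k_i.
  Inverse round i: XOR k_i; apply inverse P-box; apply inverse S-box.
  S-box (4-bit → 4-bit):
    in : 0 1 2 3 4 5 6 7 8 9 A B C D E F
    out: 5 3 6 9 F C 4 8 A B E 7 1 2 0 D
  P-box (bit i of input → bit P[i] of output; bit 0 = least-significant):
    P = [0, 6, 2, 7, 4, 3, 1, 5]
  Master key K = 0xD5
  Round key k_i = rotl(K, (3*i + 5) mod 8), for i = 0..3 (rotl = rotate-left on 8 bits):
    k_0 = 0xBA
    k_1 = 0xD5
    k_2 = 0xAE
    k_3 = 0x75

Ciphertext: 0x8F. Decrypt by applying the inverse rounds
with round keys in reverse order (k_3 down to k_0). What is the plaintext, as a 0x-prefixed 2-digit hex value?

s_0 = ciphertext = 0x8F
s_1 = InvRound(s_0, k_3) = 0x48
s_2 = InvRound(s_1, k_2) = 0x5A
s_3 = InvRound(s_2, k_1) = 0x2F
s_4 = InvRound(s_3, k_0) = 0xCF

0xCF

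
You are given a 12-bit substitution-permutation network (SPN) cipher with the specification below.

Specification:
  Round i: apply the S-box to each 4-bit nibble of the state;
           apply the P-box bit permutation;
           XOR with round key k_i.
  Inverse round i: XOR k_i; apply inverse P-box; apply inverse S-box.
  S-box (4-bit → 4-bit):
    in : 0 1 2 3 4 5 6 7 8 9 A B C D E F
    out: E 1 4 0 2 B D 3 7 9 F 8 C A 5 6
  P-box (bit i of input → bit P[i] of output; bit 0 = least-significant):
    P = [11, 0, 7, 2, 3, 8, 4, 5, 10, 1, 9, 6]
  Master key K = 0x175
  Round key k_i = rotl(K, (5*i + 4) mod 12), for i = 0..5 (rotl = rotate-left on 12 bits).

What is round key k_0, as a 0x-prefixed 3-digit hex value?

K = 0x175
k_0 = rotl(K, (5*0+4) mod 12) = rotl(K, 4) = 0x751

0x751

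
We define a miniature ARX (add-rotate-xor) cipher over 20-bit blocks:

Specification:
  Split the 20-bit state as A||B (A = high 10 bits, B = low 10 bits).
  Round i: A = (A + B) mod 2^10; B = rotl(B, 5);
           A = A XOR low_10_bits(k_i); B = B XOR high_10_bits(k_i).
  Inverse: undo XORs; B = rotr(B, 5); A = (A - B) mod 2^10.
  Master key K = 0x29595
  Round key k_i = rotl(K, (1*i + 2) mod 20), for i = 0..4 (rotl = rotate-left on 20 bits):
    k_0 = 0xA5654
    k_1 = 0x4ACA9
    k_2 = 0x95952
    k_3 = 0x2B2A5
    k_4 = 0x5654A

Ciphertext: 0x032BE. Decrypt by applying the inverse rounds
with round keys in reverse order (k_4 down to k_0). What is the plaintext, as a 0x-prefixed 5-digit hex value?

s_0 = ciphertext = 0x032BE
s_1 = InvRound(s_0, k_4) = 0x11CFF
s_2 = InvRound(s_1, k_3) = 0x20262
s_3 = InvRound(s_2, k_2) = 0xD4681
s_4 = InvRound(s_3, k_1) = 0xA6D5D
s_5 = InvRound(s_4, k_0) = 0xEC51E

0xEC51E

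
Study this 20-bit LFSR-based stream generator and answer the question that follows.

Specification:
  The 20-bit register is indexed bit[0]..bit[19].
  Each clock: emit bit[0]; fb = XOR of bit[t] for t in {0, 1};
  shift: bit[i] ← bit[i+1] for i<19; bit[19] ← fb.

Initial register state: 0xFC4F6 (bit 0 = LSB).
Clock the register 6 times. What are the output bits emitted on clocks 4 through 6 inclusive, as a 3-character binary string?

011

reg_0 = 0xFC4F6
clock 1: out=0, reg = 0xFE27B
clock 2: out=1, reg = 0x7F13D
clock 3: out=1, reg = 0xBF89E
clock 4: out=0, reg = 0xDFC4F
clock 5: out=1, reg = 0x6FE27
clock 6: out=1, reg = 0x37F13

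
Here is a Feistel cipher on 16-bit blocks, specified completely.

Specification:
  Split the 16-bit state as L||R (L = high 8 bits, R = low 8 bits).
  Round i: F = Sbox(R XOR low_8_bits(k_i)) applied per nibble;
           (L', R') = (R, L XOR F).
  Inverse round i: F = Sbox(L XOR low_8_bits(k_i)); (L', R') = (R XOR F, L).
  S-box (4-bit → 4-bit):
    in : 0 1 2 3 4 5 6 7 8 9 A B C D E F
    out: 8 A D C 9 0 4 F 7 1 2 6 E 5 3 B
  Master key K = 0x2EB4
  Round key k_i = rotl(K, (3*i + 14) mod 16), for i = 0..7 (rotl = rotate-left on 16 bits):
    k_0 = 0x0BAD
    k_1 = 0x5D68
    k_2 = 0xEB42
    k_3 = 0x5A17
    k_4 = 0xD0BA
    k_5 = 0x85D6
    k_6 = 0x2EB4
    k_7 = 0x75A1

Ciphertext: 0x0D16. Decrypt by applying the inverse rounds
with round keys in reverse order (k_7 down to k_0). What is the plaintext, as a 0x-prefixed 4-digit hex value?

s_0 = ciphertext = 0x0D16
s_1 = InvRound(s_0, k_7) = 0x380D
s_2 = InvRound(s_1, k_6) = 0x7338
s_3 = InvRound(s_2, k_5) = 0x1873
s_4 = InvRound(s_3, k_4) = 0x5E18
s_5 = InvRound(s_4, k_3) = 0x895E
s_6 = InvRound(s_5, k_2) = 0xB889
s_7 = InvRound(s_6, k_1) = 0xD1B8
s_8 = InvRound(s_7, k_0) = 0x46D1

0x46D1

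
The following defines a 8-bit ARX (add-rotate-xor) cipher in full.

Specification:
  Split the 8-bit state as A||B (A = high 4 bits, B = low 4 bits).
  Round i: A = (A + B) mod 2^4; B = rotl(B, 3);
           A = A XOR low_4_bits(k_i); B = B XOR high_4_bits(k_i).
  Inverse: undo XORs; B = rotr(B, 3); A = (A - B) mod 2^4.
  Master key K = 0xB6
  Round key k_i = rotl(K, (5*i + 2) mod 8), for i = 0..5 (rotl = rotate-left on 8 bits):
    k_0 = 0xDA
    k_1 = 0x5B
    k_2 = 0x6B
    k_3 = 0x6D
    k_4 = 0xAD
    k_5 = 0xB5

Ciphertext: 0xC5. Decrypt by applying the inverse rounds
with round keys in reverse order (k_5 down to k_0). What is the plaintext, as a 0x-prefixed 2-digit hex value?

0x15

s_0 = ciphertext = 0xC5
s_1 = InvRound(s_0, k_5) = 0xCD
s_2 = InvRound(s_1, k_4) = 0x3E
s_3 = InvRound(s_2, k_3) = 0xD1
s_4 = InvRound(s_3, k_2) = 0x8E
s_5 = InvRound(s_4, k_1) = 0xC7
s_6 = InvRound(s_5, k_0) = 0x15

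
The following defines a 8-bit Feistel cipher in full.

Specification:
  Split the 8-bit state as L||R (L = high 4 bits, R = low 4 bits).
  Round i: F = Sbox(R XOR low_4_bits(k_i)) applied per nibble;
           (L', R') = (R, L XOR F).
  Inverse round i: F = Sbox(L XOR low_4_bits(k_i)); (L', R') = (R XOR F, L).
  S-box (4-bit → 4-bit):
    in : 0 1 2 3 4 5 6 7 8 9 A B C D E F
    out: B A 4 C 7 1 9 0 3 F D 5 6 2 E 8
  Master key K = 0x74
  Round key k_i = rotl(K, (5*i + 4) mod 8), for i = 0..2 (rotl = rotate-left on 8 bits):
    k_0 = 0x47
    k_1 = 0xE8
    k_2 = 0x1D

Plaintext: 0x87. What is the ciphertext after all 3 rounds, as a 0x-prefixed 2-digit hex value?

s_0 = plaintext = 0x87
s_1 = Round(s_0, k_0) = 0x73
s_2 = Round(s_1, k_1) = 0x32
s_3 = Round(s_2, k_2) = 0x2B

0x2B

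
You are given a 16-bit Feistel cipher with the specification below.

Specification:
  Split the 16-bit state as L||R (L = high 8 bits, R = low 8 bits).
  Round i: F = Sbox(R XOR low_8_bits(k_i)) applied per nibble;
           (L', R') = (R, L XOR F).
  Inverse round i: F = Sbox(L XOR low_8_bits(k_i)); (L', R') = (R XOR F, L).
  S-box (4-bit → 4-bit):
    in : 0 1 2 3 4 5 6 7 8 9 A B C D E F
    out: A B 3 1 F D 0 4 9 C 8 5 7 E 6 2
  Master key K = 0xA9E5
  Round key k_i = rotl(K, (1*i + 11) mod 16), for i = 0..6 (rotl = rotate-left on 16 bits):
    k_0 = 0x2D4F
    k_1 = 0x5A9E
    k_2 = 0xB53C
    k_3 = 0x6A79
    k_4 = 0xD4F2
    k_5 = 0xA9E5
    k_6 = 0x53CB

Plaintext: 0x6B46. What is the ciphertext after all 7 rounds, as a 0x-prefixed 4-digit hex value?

0xE338

s_0 = plaintext = 0x6B46
s_1 = Round(s_0, k_0) = 0x46C7
s_2 = Round(s_1, k_1) = 0xC79A
s_3 = Round(s_2, k_2) = 0x9A47
s_4 = Round(s_3, k_3) = 0x478C
s_5 = Round(s_4, k_4) = 0x8C01
s_6 = Round(s_5, k_5) = 0x01E3
s_7 = Round(s_6, k_6) = 0xE338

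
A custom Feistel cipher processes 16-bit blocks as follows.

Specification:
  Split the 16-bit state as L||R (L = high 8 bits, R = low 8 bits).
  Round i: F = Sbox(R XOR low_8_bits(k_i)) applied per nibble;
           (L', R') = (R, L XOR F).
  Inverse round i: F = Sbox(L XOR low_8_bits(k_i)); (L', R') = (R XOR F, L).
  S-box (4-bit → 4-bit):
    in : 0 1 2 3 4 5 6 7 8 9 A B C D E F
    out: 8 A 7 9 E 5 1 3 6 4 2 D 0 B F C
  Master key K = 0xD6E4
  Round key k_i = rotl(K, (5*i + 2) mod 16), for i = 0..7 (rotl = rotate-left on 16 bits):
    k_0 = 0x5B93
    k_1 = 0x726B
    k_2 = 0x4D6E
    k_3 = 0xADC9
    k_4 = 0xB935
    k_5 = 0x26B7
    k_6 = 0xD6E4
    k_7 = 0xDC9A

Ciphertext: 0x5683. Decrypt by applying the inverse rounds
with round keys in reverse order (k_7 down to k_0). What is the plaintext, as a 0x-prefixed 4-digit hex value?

0x6521

s_0 = ciphertext = 0x5683
s_1 = InvRound(s_0, k_7) = 0x8356
s_2 = InvRound(s_1, k_6) = 0x4583
s_3 = InvRound(s_2, k_5) = 0x4445
s_4 = InvRound(s_3, k_4) = 0x7F44
s_5 = InvRound(s_4, k_3) = 0x957F
s_6 = InvRound(s_5, k_2) = 0xB295
s_7 = InvRound(s_6, k_1) = 0x21B2
s_8 = InvRound(s_7, k_0) = 0x6521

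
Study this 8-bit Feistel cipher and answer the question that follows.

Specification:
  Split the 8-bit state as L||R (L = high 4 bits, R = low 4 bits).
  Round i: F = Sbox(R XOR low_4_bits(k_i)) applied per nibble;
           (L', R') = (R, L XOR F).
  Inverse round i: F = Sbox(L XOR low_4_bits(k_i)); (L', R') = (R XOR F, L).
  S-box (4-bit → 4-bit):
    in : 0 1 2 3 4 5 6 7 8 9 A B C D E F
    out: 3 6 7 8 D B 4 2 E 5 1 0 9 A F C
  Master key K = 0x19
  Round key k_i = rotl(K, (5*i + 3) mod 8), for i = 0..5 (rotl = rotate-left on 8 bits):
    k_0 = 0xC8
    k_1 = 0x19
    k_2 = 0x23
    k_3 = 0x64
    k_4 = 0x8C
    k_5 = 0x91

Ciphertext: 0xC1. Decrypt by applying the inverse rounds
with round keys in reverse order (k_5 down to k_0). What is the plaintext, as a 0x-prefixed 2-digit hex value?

0x0D

s_0 = ciphertext = 0xC1
s_1 = InvRound(s_0, k_5) = 0xBC
s_2 = InvRound(s_1, k_4) = 0xEB
s_3 = InvRound(s_2, k_3) = 0xAE
s_4 = InvRound(s_3, k_2) = 0xBA
s_5 = InvRound(s_4, k_1) = 0xDB
s_6 = InvRound(s_5, k_0) = 0x0D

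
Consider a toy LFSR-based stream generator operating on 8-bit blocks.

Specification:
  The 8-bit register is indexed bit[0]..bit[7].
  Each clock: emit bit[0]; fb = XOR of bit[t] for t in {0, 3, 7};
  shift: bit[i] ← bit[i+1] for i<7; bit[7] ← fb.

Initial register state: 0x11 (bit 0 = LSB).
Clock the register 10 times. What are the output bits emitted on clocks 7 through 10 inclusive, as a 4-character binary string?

0010

reg_0 = 0x11
clock 1: out=1, reg = 0x88
clock 2: out=0, reg = 0x44
clock 3: out=0, reg = 0x22
clock 4: out=0, reg = 0x11
clock 5: out=1, reg = 0x88
clock 6: out=0, reg = 0x44
clock 7: out=0, reg = 0x22
clock 8: out=0, reg = 0x11
clock 9: out=1, reg = 0x88
clock 10: out=0, reg = 0x44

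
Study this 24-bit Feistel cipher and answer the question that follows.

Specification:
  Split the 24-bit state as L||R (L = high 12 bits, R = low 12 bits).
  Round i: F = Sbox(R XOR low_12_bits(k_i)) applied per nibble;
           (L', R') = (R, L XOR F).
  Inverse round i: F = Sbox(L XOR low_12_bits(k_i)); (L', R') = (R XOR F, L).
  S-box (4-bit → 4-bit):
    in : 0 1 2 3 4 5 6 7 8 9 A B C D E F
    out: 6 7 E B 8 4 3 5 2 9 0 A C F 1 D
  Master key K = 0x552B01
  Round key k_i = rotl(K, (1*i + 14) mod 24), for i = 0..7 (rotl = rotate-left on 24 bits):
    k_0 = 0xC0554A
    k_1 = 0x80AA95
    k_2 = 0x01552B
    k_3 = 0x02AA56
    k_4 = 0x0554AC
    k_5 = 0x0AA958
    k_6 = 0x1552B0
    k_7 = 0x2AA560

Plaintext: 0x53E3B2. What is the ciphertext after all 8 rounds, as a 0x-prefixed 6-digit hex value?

s_0 = plaintext = 0x53E3B2
s_1 = Round(s_0, k_0) = 0x3B26EC
s_2 = Round(s_1, k_1) = 0x6ECFEB
s_3 = Round(s_2, k_2) = 0xFEB62A
s_4 = Round(s_3, k_3) = 0x62A3B7
s_5 = Round(s_4, k_4) = 0x3B7350
s_6 = Round(s_5, k_5) = 0x3503D5
s_7 = Round(s_6, k_6) = 0x3D5464
s_8 = Round(s_7, k_7) = 0x4644BD

0x4644BD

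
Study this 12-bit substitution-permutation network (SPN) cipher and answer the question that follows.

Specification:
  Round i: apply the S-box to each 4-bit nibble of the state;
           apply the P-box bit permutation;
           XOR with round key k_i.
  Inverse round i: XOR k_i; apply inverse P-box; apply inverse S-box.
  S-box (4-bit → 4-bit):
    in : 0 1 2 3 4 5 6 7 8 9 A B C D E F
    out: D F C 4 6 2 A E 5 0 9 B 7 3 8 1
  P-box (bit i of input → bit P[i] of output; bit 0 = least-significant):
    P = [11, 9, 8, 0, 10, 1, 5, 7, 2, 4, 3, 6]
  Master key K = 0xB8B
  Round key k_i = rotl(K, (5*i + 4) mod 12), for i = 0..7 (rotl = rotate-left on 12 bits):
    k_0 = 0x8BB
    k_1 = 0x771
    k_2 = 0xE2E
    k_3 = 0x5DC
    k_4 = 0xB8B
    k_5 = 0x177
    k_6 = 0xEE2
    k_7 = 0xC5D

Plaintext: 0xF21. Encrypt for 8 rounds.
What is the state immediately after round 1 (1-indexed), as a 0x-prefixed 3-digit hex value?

0x31E

s_0 = plaintext = 0xF21
s_1 = Round(s_0, k_0) = 0x31E
s_2 = Round(s_1, k_1) = 0x3DA
s_3 = Round(s_2, k_2) = 0x225
s_4 = Round(s_3, k_3) = 0x734
s_5 = Round(s_4, k_4) = 0x8F3
s_6 = Round(s_5, k_5) = 0x47B
s_7 = Round(s_6, k_6) = 0x459
s_8 = Round(s_7, k_7) = 0xC47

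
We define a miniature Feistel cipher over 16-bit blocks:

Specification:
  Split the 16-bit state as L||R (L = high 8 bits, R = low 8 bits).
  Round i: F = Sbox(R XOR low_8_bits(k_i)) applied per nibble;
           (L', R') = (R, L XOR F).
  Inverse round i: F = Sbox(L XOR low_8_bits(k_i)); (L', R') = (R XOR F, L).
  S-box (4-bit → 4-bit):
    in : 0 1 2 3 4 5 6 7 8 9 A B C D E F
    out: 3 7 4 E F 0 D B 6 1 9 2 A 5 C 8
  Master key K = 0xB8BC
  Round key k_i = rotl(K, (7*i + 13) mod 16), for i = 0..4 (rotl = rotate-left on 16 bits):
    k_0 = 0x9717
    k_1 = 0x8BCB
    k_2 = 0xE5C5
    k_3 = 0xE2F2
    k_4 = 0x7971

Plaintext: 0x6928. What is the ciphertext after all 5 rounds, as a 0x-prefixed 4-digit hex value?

0xEBE7

s_0 = plaintext = 0x6928
s_1 = Round(s_0, k_0) = 0x2881
s_2 = Round(s_1, k_1) = 0x81D1
s_3 = Round(s_2, k_2) = 0xD1FE
s_4 = Round(s_3, k_3) = 0xFEEB
s_5 = Round(s_4, k_4) = 0xEBE7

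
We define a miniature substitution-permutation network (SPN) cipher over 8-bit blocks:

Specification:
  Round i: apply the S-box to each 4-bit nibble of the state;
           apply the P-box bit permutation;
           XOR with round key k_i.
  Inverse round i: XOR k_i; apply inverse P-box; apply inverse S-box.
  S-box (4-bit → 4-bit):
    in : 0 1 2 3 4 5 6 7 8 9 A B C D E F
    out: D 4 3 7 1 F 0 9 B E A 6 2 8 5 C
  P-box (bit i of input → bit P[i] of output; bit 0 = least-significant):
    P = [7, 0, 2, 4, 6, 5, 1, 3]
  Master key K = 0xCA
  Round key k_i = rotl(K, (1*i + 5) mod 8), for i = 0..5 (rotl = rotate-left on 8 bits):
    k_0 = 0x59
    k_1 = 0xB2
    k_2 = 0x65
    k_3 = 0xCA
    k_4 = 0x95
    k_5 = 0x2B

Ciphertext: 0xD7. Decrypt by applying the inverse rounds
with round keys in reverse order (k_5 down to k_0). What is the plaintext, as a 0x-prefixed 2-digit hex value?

0xC7

s_0 = ciphertext = 0xD7
s_1 = InvRound(s_0, k_5) = 0x80
s_2 = InvRound(s_1, k_4) = 0x69
s_3 = InvRound(s_2, k_3) = 0xB2
s_4 = InvRound(s_3, k_2) = 0xE5
s_5 = InvRound(s_4, k_1) = 0xE9
s_6 = InvRound(s_5, k_0) = 0xC7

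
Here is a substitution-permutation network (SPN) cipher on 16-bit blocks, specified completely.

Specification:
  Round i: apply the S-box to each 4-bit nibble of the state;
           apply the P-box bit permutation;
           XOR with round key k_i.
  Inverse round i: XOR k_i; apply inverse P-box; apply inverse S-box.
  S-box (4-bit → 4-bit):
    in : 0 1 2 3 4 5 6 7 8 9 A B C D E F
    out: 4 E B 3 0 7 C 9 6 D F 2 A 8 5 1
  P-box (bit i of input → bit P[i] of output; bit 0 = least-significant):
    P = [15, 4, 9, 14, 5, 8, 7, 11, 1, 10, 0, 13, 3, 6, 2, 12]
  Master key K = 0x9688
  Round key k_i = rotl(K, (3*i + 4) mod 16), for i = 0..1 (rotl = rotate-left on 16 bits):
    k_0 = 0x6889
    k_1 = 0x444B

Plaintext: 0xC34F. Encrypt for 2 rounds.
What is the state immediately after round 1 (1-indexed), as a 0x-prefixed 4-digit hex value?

0xFCCB

s_0 = plaintext = 0xC34F
s_1 = Round(s_0, k_0) = 0xFCCB
s_2 = Round(s_1, k_1) = 0x6953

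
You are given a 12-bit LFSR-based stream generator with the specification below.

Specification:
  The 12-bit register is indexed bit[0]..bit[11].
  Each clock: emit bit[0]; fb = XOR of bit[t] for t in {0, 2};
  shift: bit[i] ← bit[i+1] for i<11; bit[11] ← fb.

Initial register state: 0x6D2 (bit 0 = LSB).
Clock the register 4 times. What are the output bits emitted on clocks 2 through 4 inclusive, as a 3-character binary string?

100

reg_0 = 0x6D2
clock 1: out=0, reg = 0x369
clock 2: out=1, reg = 0x9B4
clock 3: out=0, reg = 0xCDA
clock 4: out=0, reg = 0x66D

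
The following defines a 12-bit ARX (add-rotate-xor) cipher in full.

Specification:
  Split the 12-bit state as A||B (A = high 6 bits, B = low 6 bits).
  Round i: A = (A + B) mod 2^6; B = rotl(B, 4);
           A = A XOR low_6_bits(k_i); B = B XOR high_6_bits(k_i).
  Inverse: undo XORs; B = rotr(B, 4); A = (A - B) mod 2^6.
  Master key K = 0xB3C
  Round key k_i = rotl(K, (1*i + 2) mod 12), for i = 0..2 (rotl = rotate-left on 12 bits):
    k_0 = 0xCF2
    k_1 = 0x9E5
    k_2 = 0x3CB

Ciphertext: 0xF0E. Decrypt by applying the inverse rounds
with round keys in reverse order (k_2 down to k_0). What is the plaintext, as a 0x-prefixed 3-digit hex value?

s_0 = ciphertext = 0xF0E
s_1 = InvRound(s_0, k_2) = 0xCC4
s_2 = InvRound(s_1, k_1) = 0x20E
s_3 = InvRound(s_2, k_0) = 0x0F7

0x0F7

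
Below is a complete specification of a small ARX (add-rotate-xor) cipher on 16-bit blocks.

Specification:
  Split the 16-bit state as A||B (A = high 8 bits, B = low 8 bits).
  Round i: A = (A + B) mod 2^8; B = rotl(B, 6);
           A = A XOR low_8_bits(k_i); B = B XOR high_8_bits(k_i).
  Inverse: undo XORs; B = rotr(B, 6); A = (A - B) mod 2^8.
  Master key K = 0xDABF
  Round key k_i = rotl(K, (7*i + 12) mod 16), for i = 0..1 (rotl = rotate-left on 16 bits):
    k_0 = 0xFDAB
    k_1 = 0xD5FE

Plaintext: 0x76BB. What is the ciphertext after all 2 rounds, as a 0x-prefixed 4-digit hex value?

s_0 = plaintext = 0x76BB
s_1 = Round(s_0, k_0) = 0x9A13
s_2 = Round(s_1, k_1) = 0x5311

0x5311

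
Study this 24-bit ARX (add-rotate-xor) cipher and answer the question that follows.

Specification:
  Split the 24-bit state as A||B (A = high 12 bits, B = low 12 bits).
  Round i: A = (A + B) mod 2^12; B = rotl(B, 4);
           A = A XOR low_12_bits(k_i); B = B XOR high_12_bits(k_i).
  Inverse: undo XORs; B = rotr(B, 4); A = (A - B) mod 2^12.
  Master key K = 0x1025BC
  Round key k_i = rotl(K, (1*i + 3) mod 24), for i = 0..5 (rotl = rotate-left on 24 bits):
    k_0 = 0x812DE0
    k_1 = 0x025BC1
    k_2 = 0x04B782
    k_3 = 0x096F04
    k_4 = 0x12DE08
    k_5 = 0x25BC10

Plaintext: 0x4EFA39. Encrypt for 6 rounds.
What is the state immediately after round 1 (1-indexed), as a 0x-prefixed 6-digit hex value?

0x2C8B88

s_0 = plaintext = 0x4EFA39
s_1 = Round(s_0, k_0) = 0x2C8B88
s_2 = Round(s_1, k_1) = 0x5918AE
s_3 = Round(s_2, k_2) = 0x9BDAA3
s_4 = Round(s_3, k_3) = 0xB64AAC
s_5 = Round(s_4, k_4) = 0x818BE7
s_6 = Round(s_5, k_5) = 0xFEFC20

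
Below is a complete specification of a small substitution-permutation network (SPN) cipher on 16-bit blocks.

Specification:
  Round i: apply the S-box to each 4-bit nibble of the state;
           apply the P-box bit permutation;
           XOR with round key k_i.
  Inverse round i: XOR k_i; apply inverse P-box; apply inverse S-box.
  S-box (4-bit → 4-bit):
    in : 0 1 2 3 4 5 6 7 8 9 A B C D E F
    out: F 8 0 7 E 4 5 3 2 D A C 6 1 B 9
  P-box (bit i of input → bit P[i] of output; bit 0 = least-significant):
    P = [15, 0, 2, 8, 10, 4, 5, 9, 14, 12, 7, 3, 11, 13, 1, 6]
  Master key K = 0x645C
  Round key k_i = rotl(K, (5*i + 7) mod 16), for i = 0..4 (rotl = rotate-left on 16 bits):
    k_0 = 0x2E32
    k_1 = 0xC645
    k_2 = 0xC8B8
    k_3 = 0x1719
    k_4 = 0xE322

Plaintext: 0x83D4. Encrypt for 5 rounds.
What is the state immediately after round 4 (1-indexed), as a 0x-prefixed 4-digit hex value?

0xFB34

s_0 = plaintext = 0x83D4
s_1 = Round(s_0, k_0) = 0x5BB7
s_2 = Round(s_1, k_1) = 0x44EE
s_3 = Round(s_2, k_2) = 0x7F63
s_4 = Round(s_3, k_3) = 0xFB34
s_5 = Round(s_4, k_4) = 0xEEDF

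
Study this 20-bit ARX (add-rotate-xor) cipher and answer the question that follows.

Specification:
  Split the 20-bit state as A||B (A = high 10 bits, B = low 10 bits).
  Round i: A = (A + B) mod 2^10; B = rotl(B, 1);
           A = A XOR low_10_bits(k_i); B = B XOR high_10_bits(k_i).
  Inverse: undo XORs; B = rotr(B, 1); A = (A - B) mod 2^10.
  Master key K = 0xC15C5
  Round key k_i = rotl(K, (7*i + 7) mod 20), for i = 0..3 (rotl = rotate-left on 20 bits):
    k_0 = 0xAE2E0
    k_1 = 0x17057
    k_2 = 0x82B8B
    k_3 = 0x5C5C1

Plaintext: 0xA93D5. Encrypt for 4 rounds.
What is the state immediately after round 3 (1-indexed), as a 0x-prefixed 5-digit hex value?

s_0 = plaintext = 0xA93D5
s_1 = Round(s_0, k_0) = 0x26513
s_2 = Round(s_1, k_1) = 0x7EE7A
s_3 = Round(s_2, k_2) = 0xFFAFF
s_4 = Round(s_3, k_3) = 0xCF08E

0xFFAFF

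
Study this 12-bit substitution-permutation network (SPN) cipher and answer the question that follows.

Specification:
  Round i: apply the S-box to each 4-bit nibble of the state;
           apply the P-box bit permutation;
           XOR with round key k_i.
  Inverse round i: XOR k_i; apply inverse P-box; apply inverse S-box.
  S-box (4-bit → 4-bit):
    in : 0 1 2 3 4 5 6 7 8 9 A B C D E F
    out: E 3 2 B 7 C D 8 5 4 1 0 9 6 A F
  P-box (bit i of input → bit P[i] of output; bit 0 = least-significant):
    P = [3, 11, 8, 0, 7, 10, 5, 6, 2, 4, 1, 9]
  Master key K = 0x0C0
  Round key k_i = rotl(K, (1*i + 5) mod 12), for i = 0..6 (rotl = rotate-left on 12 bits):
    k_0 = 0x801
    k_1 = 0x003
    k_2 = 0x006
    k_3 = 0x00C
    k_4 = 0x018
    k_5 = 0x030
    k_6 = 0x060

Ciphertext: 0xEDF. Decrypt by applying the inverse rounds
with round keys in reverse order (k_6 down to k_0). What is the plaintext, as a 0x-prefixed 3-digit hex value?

s_0 = ciphertext = 0xEDF
s_1 = InvRound(s_0, k_6) = 0xF43
s_2 = InvRound(s_1, k_5) = 0x000
s_3 = InvRound(s_2, k_4) = 0x2BA
s_4 = InvRound(s_3, k_3) = 0xF8B
s_5 = InvRound(s_4, k_2) = 0xC1F
s_6 = InvRound(s_5, k_1) = 0x121
s_7 = InvRound(s_6, k_0) = 0xB9D

0xB9D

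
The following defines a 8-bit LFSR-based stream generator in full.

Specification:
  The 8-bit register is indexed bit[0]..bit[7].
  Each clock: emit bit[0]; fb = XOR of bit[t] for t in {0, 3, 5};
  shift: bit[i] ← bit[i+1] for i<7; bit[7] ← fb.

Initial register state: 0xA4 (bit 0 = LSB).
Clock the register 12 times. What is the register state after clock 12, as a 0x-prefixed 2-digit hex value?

0xDF

reg_0 = 0xA4
clock 1: out=0, reg = 0xD2
clock 2: out=0, reg = 0x69
clock 3: out=1, reg = 0xB4
clock 4: out=0, reg = 0xDA
clock 5: out=0, reg = 0xED
clock 6: out=1, reg = 0xF6
clock 7: out=0, reg = 0xFB
clock 8: out=1, reg = 0xFD
clock 9: out=1, reg = 0xFE
clock 10: out=0, reg = 0x7F
clock 11: out=1, reg = 0xBF
clock 12: out=1, reg = 0xDF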